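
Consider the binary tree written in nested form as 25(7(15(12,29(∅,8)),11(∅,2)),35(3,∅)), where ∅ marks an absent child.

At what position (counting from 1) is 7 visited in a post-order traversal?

Post-order visits the left subtree, then the right subtree, then the node.
At 25: go left to 7.
  At 7: go left to 15.
    At 15: go left to 12.
      12 is a leaf — visit 12.
    At 15: go right to 29.
      At 29: no left child.
      At 29: go right to 8.
        8 is a leaf — visit 8.
      Visit 29.
    Visit 15.
  At 7: go right to 11.
    At 11: no left child.
    At 11: go right to 2.
      2 is a leaf — visit 2.
    Visit 11.
  Visit 7.
At 25: go right to 35.
  At 35: go left to 3.
    3 is a leaf — visit 3.
  At 35: no right child.
  Visit 35.
Visit 25.
Full post-order sequence: 12, 8, 29, 15, 2, 11, 7, 3, 35, 25.

7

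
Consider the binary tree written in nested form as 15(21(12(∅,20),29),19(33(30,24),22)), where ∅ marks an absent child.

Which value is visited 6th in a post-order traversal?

24

Post-order visits the left subtree, then the right subtree, then the node.
At 15: go left to 21.
  At 21: go left to 12.
    At 12: no left child.
    At 12: go right to 20.
      20 is a leaf — visit 20.
    Visit 12.
  At 21: go right to 29.
    29 is a leaf — visit 29.
  Visit 21.
At 15: go right to 19.
  At 19: go left to 33.
    At 33: go left to 30.
      30 is a leaf — visit 30.
    At 33: go right to 24.
      24 is a leaf — visit 24.
    Visit 33.
  At 19: go right to 22.
    22 is a leaf — visit 22.
  Visit 19.
Visit 15.
Full post-order sequence: 20, 12, 29, 21, 30, 24, 33, 22, 19, 15.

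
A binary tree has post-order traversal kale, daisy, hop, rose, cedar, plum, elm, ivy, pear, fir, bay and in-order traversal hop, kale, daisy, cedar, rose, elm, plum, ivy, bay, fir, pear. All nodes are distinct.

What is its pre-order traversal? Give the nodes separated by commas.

The last element of post-order is the root; it splits in-order into left and right subtrees.
Root bay: left subtree has 8 nodes {hop, kale, daisy, cedar, rose, elm, plum, ivy}, right has 2 {fir, pear}.
  Root ivy: left subtree has 7 nodes {hop, kale, daisy, cedar, rose, elm, plum}, right has 0 { }.
    Root elm: left subtree has 5 nodes {hop, kale, daisy, cedar, rose}, right has 1 {plum}.
      Root cedar: left subtree has 3 nodes {hop, kale, daisy}, right has 1 {rose}.
        Root hop: left subtree has 0 nodes { }, right has 2 {kale, daisy}.
          Root daisy: left subtree has 1 node {kale}, right has 0 { }.
  Root fir: left subtree has 0 nodes { }, right has 1 {pear}.

bay, ivy, elm, cedar, hop, daisy, kale, rose, plum, fir, pear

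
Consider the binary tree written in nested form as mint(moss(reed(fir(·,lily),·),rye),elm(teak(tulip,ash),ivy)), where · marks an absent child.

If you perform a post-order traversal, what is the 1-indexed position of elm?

10

Post-order visits the left subtree, then the right subtree, then the node.
At mint: go left to moss.
  At moss: go left to reed.
    At reed: go left to fir.
      At fir: no left child.
      At fir: go right to lily.
        lily is a leaf — visit lily.
      Visit fir.
    At reed: no right child.
    Visit reed.
  At moss: go right to rye.
    rye is a leaf — visit rye.
  Visit moss.
At mint: go right to elm.
  At elm: go left to teak.
    At teak: go left to tulip.
      tulip is a leaf — visit tulip.
    At teak: go right to ash.
      ash is a leaf — visit ash.
    Visit teak.
  At elm: go right to ivy.
    ivy is a leaf — visit ivy.
  Visit elm.
Visit mint.
Full post-order sequence: lily, fir, reed, rye, moss, tulip, ash, teak, ivy, elm, mint.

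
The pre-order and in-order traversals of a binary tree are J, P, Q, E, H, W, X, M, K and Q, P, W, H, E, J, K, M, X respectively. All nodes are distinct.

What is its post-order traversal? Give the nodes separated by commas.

The first element of pre-order is the root; it splits in-order into left and right subtrees.
Root J: left subtree has 5 nodes {Q, P, W, H, E}, right has 3 {K, M, X}.
  Root P: left subtree has 1 node {Q}, right has 3 {W, H, E}.
    Root E: left subtree has 2 nodes {W, H}, right has 0 { }.
      Root H: left subtree has 1 node {W}, right has 0 { }.
  Root X: left subtree has 2 nodes {K, M}, right has 0 { }.
    Root M: left subtree has 1 node {K}, right has 0 { }.

Q, W, H, E, P, K, M, X, J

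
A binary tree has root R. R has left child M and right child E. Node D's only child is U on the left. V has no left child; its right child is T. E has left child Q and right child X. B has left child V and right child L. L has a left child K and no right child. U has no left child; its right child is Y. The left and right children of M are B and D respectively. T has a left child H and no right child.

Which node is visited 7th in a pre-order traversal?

Pre-order visits the node, then its left subtree, then its right subtree.
Visit R.
At R: go left to M.
  Visit M.
  At M: go left to B.
    Visit B.
    At B: go left to V.
      Visit V.
      At V: no left child.
      At V: go right to T.
        Visit T.
        At T: go left to H.
          H is a leaf — visit H.
        At T: no right child.
    At B: go right to L.
      Visit L.
      At L: go left to K.
        K is a leaf — visit K.
      At L: no right child.
  At M: go right to D.
    Visit D.
    At D: go left to U.
      Visit U.
      At U: no left child.
      At U: go right to Y.
        Y is a leaf — visit Y.
    At D: no right child.
At R: go right to E.
  Visit E.
  At E: go left to Q.
    Q is a leaf — visit Q.
  At E: go right to X.
    X is a leaf — visit X.
Full pre-order sequence: R, M, B, V, T, H, L, K, D, U, Y, E, Q, X.

L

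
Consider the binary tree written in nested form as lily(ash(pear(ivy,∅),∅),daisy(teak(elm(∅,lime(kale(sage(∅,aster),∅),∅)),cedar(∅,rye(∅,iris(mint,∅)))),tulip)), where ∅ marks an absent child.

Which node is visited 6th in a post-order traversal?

Post-order visits the left subtree, then the right subtree, then the node.
At lily: go left to ash.
  At ash: go left to pear.
    At pear: go left to ivy.
      ivy is a leaf — visit ivy.
    At pear: no right child.
    Visit pear.
  At ash: no right child.
  Visit ash.
At lily: go right to daisy.
  At daisy: go left to teak.
    At teak: go left to elm.
      At elm: no left child.
      At elm: go right to lime.
        At lime: go left to kale.
          At kale: go left to sage.
            At sage: no left child.
            At sage: go right to aster.
              aster is a leaf — visit aster.
            Visit sage.
          At kale: no right child.
          Visit kale.
        At lime: no right child.
        Visit lime.
      Visit elm.
    At teak: go right to cedar.
      At cedar: no left child.
      At cedar: go right to rye.
        At rye: no left child.
        At rye: go right to iris.
          At iris: go left to mint.
            mint is a leaf — visit mint.
          At iris: no right child.
          Visit iris.
        Visit rye.
      Visit cedar.
    Visit teak.
  At daisy: go right to tulip.
    tulip is a leaf — visit tulip.
  Visit daisy.
Visit lily.
Full post-order sequence: ivy, pear, ash, aster, sage, kale, lime, elm, mint, iris, rye, cedar, teak, tulip, daisy, lily.

kale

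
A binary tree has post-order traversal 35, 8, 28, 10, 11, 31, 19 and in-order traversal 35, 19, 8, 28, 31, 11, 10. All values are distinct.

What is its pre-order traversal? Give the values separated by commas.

The last element of post-order is the root; it splits in-order into left and right subtrees.
Root 19: left subtree has 1 node {35}, right has 5 {8, 28, 31, 11, 10}.
  Root 31: left subtree has 2 nodes {8, 28}, right has 2 {11, 10}.
    Root 28: left subtree has 1 node {8}, right has 0 { }.
    Root 11: left subtree has 0 nodes { }, right has 1 {10}.

19, 35, 31, 28, 8, 11, 10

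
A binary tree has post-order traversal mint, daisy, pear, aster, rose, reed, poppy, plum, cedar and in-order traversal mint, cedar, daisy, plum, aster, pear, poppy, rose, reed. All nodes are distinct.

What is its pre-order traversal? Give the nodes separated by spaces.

The last element of post-order is the root; it splits in-order into left and right subtrees.
Root cedar: left subtree has 1 node {mint}, right has 7 {daisy, plum, aster, pear, poppy, rose, reed}.
  Root plum: left subtree has 1 node {daisy}, right has 5 {aster, pear, poppy, rose, reed}.
    Root poppy: left subtree has 2 nodes {aster, pear}, right has 2 {rose, reed}.
      Root aster: left subtree has 0 nodes { }, right has 1 {pear}.
      Root reed: left subtree has 1 node {rose}, right has 0 { }.

cedar mint plum daisy poppy aster pear reed rose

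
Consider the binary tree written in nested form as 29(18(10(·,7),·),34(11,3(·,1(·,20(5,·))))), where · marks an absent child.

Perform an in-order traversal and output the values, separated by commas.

10, 7, 18, 29, 11, 34, 3, 1, 5, 20

In-order visits the left subtree, then the node, then the right subtree.
At 29: go left to 18.
  At 18: go left to 10.
    At 10: no left child.
    Visit 10.
    At 10: go right to 7.
      7 is a leaf — visit 7.
  Visit 18.
  At 18: no right child.
Visit 29.
At 29: go right to 34.
  At 34: go left to 11.
    11 is a leaf — visit 11.
  Visit 34.
  At 34: go right to 3.
    At 3: no left child.
    Visit 3.
    At 3: go right to 1.
      At 1: no left child.
      Visit 1.
      At 1: go right to 20.
        At 20: go left to 5.
          5 is a leaf — visit 5.
        Visit 20.
        At 20: no right child.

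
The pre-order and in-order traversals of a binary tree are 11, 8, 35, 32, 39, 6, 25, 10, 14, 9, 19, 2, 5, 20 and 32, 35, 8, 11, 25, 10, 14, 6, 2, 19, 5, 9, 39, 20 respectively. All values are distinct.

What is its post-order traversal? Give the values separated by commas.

The first element of pre-order is the root; it splits in-order into left and right subtrees.
Root 11: left subtree has 3 nodes {32, 35, 8}, right has 10 {25, 10, 14, 6, 2, 19, 5, 9, 39, 20}.
  Root 8: left subtree has 2 nodes {32, 35}, right has 0 { }.
    Root 35: left subtree has 1 node {32}, right has 0 { }.
  Root 39: left subtree has 8 nodes {25, 10, 14, 6, 2, 19, 5, 9}, right has 1 {20}.
    Root 6: left subtree has 3 nodes {25, 10, 14}, right has 4 {2, 19, 5, 9}.
      Root 25: left subtree has 0 nodes { }, right has 2 {10, 14}.
        Root 10: left subtree has 0 nodes { }, right has 1 {14}.
      Root 9: left subtree has 3 nodes {2, 19, 5}, right has 0 { }.
        Root 19: left subtree has 1 node {2}, right has 1 {5}.

32, 35, 8, 14, 10, 25, 2, 5, 19, 9, 6, 20, 39, 11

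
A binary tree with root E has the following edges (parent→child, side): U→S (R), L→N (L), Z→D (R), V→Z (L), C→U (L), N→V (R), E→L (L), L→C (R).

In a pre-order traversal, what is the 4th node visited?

V

Pre-order visits the node, then its left subtree, then its right subtree.
Visit E.
At E: go left to L.
  Visit L.
  At L: go left to N.
    Visit N.
    At N: no left child.
    At N: go right to V.
      Visit V.
      At V: go left to Z.
        Visit Z.
        At Z: no left child.
        At Z: go right to D.
          D is a leaf — visit D.
      At V: no right child.
  At L: go right to C.
    Visit C.
    At C: go left to U.
      Visit U.
      At U: no left child.
      At U: go right to S.
        S is a leaf — visit S.
    At C: no right child.
At E: no right child.
Full pre-order sequence: E, L, N, V, Z, D, C, U, S.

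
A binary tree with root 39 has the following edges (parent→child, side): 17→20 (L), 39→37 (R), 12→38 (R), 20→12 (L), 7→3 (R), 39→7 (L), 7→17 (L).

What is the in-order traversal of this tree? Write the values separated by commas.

12, 38, 20, 17, 7, 3, 39, 37

In-order visits the left subtree, then the node, then the right subtree.
At 39: go left to 7.
  At 7: go left to 17.
    At 17: go left to 20.
      At 20: go left to 12.
        At 12: no left child.
        Visit 12.
        At 12: go right to 38.
          38 is a leaf — visit 38.
      Visit 20.
      At 20: no right child.
    Visit 17.
    At 17: no right child.
  Visit 7.
  At 7: go right to 3.
    3 is a leaf — visit 3.
Visit 39.
At 39: go right to 37.
  37 is a leaf — visit 37.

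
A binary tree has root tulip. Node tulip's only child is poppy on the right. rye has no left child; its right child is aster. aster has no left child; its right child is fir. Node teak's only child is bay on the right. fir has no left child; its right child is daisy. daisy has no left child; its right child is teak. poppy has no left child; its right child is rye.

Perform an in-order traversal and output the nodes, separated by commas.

tulip, poppy, rye, aster, fir, daisy, teak, bay

In-order visits the left subtree, then the node, then the right subtree.
At tulip: no left child.
Visit tulip.
At tulip: go right to poppy.
  At poppy: no left child.
  Visit poppy.
  At poppy: go right to rye.
    At rye: no left child.
    Visit rye.
    At rye: go right to aster.
      At aster: no left child.
      Visit aster.
      At aster: go right to fir.
        At fir: no left child.
        Visit fir.
        At fir: go right to daisy.
          At daisy: no left child.
          Visit daisy.
          At daisy: go right to teak.
            At teak: no left child.
            Visit teak.
            At teak: go right to bay.
              bay is a leaf — visit bay.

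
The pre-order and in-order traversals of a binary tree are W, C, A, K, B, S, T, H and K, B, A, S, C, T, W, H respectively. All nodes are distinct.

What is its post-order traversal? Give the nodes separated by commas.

The first element of pre-order is the root; it splits in-order into left and right subtrees.
Root W: left subtree has 6 nodes {K, B, A, S, C, T}, right has 1 {H}.
  Root C: left subtree has 4 nodes {K, B, A, S}, right has 1 {T}.
    Root A: left subtree has 2 nodes {K, B}, right has 1 {S}.
      Root K: left subtree has 0 nodes { }, right has 1 {B}.

B, K, S, A, T, C, H, W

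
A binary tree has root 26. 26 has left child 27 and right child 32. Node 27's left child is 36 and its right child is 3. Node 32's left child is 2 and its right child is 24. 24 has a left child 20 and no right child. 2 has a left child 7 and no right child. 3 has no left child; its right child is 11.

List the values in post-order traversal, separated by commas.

Post-order visits the left subtree, then the right subtree, then the node.
At 26: go left to 27.
  At 27: go left to 36.
    36 is a leaf — visit 36.
  At 27: go right to 3.
    At 3: no left child.
    At 3: go right to 11.
      11 is a leaf — visit 11.
    Visit 3.
  Visit 27.
At 26: go right to 32.
  At 32: go left to 2.
    At 2: go left to 7.
      7 is a leaf — visit 7.
    At 2: no right child.
    Visit 2.
  At 32: go right to 24.
    At 24: go left to 20.
      20 is a leaf — visit 20.
    At 24: no right child.
    Visit 24.
  Visit 32.
Visit 26.

36, 11, 3, 27, 7, 2, 20, 24, 32, 26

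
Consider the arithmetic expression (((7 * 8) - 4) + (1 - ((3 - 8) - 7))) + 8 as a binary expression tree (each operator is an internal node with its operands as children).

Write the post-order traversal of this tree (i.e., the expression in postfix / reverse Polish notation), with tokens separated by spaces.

7 8 * 4 - 1 3 8 - 7 - - + 8 +

Post-order on an expression tree gives postfix notation: for each operator, emit left operand, right operand, then the operator.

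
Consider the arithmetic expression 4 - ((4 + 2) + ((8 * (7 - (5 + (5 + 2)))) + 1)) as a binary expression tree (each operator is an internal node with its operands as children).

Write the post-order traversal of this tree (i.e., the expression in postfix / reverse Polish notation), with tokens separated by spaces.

4 4 2 + 8 7 5 5 2 + + - * 1 + + -

Post-order on an expression tree gives postfix notation: for each operator, emit left operand, right operand, then the operator.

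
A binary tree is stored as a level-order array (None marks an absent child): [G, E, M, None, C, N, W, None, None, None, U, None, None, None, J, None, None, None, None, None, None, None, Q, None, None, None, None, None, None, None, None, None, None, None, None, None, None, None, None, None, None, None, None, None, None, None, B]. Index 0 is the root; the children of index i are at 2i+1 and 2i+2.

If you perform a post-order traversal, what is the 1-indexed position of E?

5

Post-order visits the left subtree, then the right subtree, then the node.
At G: go left to E.
  At E: no left child.
  At E: go right to C.
    At C: no left child.
    At C: go right to U.
      At U: no left child.
      At U: go right to Q.
        At Q: no left child.
        At Q: go right to B.
          B is a leaf — visit B.
        Visit Q.
      Visit U.
    Visit C.
  Visit E.
At G: go right to M.
  At M: go left to N.
    N is a leaf — visit N.
  At M: go right to W.
    At W: no left child.
    At W: go right to J.
      J is a leaf — visit J.
    Visit W.
  Visit M.
Visit G.
Full post-order sequence: B, Q, U, C, E, N, J, W, M, G.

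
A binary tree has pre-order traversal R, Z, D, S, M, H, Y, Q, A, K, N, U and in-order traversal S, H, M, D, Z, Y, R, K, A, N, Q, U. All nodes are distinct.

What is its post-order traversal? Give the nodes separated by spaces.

H M S D Y Z K N A U Q R

The first element of pre-order is the root; it splits in-order into left and right subtrees.
Root R: left subtree has 6 nodes {S, H, M, D, Z, Y}, right has 5 {K, A, N, Q, U}.
  Root Z: left subtree has 4 nodes {S, H, M, D}, right has 1 {Y}.
    Root D: left subtree has 3 nodes {S, H, M}, right has 0 { }.
      Root S: left subtree has 0 nodes { }, right has 2 {H, M}.
        Root M: left subtree has 1 node {H}, right has 0 { }.
  Root Q: left subtree has 3 nodes {K, A, N}, right has 1 {U}.
    Root A: left subtree has 1 node {K}, right has 1 {N}.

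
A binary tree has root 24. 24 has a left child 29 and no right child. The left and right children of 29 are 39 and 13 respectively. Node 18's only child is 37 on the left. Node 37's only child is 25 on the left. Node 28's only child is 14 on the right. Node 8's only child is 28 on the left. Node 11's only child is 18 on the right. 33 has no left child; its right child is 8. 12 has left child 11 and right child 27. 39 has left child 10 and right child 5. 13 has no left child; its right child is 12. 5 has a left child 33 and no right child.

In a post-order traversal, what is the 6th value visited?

Post-order visits the left subtree, then the right subtree, then the node.
At 24: go left to 29.
  At 29: go left to 39.
    At 39: go left to 10.
      10 is a leaf — visit 10.
    At 39: go right to 5.
      At 5: go left to 33.
        At 33: no left child.
        At 33: go right to 8.
          At 8: go left to 28.
            At 28: no left child.
            At 28: go right to 14.
              14 is a leaf — visit 14.
            Visit 28.
          At 8: no right child.
          Visit 8.
        Visit 33.
      At 5: no right child.
      Visit 5.
    Visit 39.
  At 29: go right to 13.
    At 13: no left child.
    At 13: go right to 12.
      At 12: go left to 11.
        At 11: no left child.
        At 11: go right to 18.
          At 18: go left to 37.
            At 37: go left to 25.
              25 is a leaf — visit 25.
            At 37: no right child.
            Visit 37.
          At 18: no right child.
          Visit 18.
        Visit 11.
      At 12: go right to 27.
        27 is a leaf — visit 27.
      Visit 12.
    Visit 13.
  Visit 29.
At 24: no right child.
Visit 24.
Full post-order sequence: 10, 14, 28, 8, 33, 5, 39, 25, 37, 18, 11, 27, 12, 13, 29, 24.

5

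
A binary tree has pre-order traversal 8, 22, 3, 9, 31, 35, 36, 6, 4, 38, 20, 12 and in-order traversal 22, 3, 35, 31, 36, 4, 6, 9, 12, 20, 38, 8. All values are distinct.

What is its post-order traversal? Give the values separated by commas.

35, 4, 6, 36, 31, 12, 20, 38, 9, 3, 22, 8

The first element of pre-order is the root; it splits in-order into left and right subtrees.
Root 8: left subtree has 11 nodes {22, 3, 35, 31, 36, 4, 6, 9, 12, 20, 38}, right has 0 { }.
  Root 22: left subtree has 0 nodes { }, right has 10 {3, 35, 31, 36, 4, 6, 9, 12, 20, 38}.
    Root 3: left subtree has 0 nodes { }, right has 9 {35, 31, 36, 4, 6, 9, 12, 20, 38}.
      Root 9: left subtree has 5 nodes {35, 31, 36, 4, 6}, right has 3 {12, 20, 38}.
        Root 31: left subtree has 1 node {35}, right has 3 {36, 4, 6}.
          Root 36: left subtree has 0 nodes { }, right has 2 {4, 6}.
            Root 6: left subtree has 1 node {4}, right has 0 { }.
        Root 38: left subtree has 2 nodes {12, 20}, right has 0 { }.
          Root 20: left subtree has 1 node {12}, right has 0 { }.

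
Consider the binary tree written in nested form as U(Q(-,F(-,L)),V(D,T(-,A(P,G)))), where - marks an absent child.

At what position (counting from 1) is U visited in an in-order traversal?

4

In-order visits the left subtree, then the node, then the right subtree.
At U: go left to Q.
  At Q: no left child.
  Visit Q.
  At Q: go right to F.
    At F: no left child.
    Visit F.
    At F: go right to L.
      L is a leaf — visit L.
Visit U.
At U: go right to V.
  At V: go left to D.
    D is a leaf — visit D.
  Visit V.
  At V: go right to T.
    At T: no left child.
    Visit T.
    At T: go right to A.
      At A: go left to P.
        P is a leaf — visit P.
      Visit A.
      At A: go right to G.
        G is a leaf — visit G.
Full in-order sequence: Q, F, L, U, D, V, T, P, A, G.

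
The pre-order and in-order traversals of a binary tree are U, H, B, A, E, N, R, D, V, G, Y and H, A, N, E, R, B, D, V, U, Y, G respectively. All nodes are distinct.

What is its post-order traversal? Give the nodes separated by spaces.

The first element of pre-order is the root; it splits in-order into left and right subtrees.
Root U: left subtree has 8 nodes {H, A, N, E, R, B, D, V}, right has 2 {Y, G}.
  Root H: left subtree has 0 nodes { }, right has 7 {A, N, E, R, B, D, V}.
    Root B: left subtree has 4 nodes {A, N, E, R}, right has 2 {D, V}.
      Root A: left subtree has 0 nodes { }, right has 3 {N, E, R}.
        Root E: left subtree has 1 node {N}, right has 1 {R}.
      Root D: left subtree has 0 nodes { }, right has 1 {V}.
  Root G: left subtree has 1 node {Y}, right has 0 { }.

N R E A V D B H Y G U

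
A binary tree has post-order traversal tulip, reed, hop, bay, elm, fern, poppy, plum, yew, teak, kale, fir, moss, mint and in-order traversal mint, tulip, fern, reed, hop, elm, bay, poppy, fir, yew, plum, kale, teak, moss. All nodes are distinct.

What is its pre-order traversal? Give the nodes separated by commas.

The last element of post-order is the root; it splits in-order into left and right subtrees.
Root mint: left subtree has 0 nodes { }, right has 13 {tulip, fern, reed, hop, elm, bay, poppy, fir, yew, plum, kale, teak, moss}.
  Root moss: left subtree has 12 nodes {tulip, fern, reed, hop, elm, bay, poppy, fir, yew, plum, kale, teak}, right has 0 { }.
    Root fir: left subtree has 7 nodes {tulip, fern, reed, hop, elm, bay, poppy}, right has 4 {yew, plum, kale, teak}.
      Root poppy: left subtree has 6 nodes {tulip, fern, reed, hop, elm, bay}, right has 0 { }.
        Root fern: left subtree has 1 node {tulip}, right has 4 {reed, hop, elm, bay}.
          Root elm: left subtree has 2 nodes {reed, hop}, right has 1 {bay}.
            Root hop: left subtree has 1 node {reed}, right has 0 { }.
      Root kale: left subtree has 2 nodes {yew, plum}, right has 1 {teak}.
        Root yew: left subtree has 0 nodes { }, right has 1 {plum}.

mint, moss, fir, poppy, fern, tulip, elm, hop, reed, bay, kale, yew, plum, teak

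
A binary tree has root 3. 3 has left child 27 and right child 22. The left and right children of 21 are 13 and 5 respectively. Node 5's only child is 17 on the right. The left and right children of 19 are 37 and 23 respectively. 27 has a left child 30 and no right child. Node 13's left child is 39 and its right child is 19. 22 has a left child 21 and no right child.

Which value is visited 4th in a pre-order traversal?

22

Pre-order visits the node, then its left subtree, then its right subtree.
Visit 3.
At 3: go left to 27.
  Visit 27.
  At 27: go left to 30.
    30 is a leaf — visit 30.
  At 27: no right child.
At 3: go right to 22.
  Visit 22.
  At 22: go left to 21.
    Visit 21.
    At 21: go left to 13.
      Visit 13.
      At 13: go left to 39.
        39 is a leaf — visit 39.
      At 13: go right to 19.
        Visit 19.
        At 19: go left to 37.
          37 is a leaf — visit 37.
        At 19: go right to 23.
          23 is a leaf — visit 23.
    At 21: go right to 5.
      Visit 5.
      At 5: no left child.
      At 5: go right to 17.
        17 is a leaf — visit 17.
  At 22: no right child.
Full pre-order sequence: 3, 27, 30, 22, 21, 13, 39, 19, 37, 23, 5, 17.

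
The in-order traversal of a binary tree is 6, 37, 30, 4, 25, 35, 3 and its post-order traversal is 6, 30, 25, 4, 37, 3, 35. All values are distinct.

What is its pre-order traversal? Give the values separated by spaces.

35 37 6 4 30 25 3

The last element of post-order is the root; it splits in-order into left and right subtrees.
Root 35: left subtree has 5 nodes {6, 37, 30, 4, 25}, right has 1 {3}.
  Root 37: left subtree has 1 node {6}, right has 3 {30, 4, 25}.
    Root 4: left subtree has 1 node {30}, right has 1 {25}.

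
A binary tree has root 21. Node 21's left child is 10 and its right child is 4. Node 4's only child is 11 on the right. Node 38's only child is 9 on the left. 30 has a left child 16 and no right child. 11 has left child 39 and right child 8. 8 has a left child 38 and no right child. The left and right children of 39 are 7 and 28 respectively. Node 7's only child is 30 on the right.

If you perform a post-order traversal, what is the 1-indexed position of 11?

10

Post-order visits the left subtree, then the right subtree, then the node.
At 21: go left to 10.
  10 is a leaf — visit 10.
At 21: go right to 4.
  At 4: no left child.
  At 4: go right to 11.
    At 11: go left to 39.
      At 39: go left to 7.
        At 7: no left child.
        At 7: go right to 30.
          At 30: go left to 16.
            16 is a leaf — visit 16.
          At 30: no right child.
          Visit 30.
        Visit 7.
      At 39: go right to 28.
        28 is a leaf — visit 28.
      Visit 39.
    At 11: go right to 8.
      At 8: go left to 38.
        At 38: go left to 9.
          9 is a leaf — visit 9.
        At 38: no right child.
        Visit 38.
      At 8: no right child.
      Visit 8.
    Visit 11.
  Visit 4.
Visit 21.
Full post-order sequence: 10, 16, 30, 7, 28, 39, 9, 38, 8, 11, 4, 21.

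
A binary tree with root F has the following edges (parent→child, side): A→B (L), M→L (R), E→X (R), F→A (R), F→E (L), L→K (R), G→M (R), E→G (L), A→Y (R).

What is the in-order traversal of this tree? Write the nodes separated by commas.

In-order visits the left subtree, then the node, then the right subtree.
At F: go left to E.
  At E: go left to G.
    At G: no left child.
    Visit G.
    At G: go right to M.
      At M: no left child.
      Visit M.
      At M: go right to L.
        At L: no left child.
        Visit L.
        At L: go right to K.
          K is a leaf — visit K.
  Visit E.
  At E: go right to X.
    X is a leaf — visit X.
Visit F.
At F: go right to A.
  At A: go left to B.
    B is a leaf — visit B.
  Visit A.
  At A: go right to Y.
    Y is a leaf — visit Y.

G, M, L, K, E, X, F, B, A, Y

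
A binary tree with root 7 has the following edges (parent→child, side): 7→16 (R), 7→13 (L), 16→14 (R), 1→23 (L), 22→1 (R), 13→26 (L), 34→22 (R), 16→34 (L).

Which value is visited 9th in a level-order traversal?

23

Level-order visits nodes level by level from the root, left to right within each level.
Level 0: 7
Level 1: 13, 16
Level 2: 26, 34, 14
Level 3: 22
Level 4: 1
Level 5: 23
Full level-order sequence: 7, 13, 16, 26, 34, 14, 22, 1, 23.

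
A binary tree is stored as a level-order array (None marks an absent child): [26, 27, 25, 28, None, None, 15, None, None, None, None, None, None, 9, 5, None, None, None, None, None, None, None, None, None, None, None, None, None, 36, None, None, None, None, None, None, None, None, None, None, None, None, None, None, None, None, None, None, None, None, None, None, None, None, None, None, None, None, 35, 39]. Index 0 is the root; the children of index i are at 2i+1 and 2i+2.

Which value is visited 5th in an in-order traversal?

9

In-order visits the left subtree, then the node, then the right subtree.
At 26: go left to 27.
  At 27: go left to 28.
    28 is a leaf — visit 28.
  Visit 27.
  At 27: no right child.
Visit 26.
At 26: go right to 25.
  At 25: no left child.
  Visit 25.
  At 25: go right to 15.
    At 15: go left to 9.
      At 9: no left child.
      Visit 9.
      At 9: go right to 36.
        At 36: go left to 35.
          35 is a leaf — visit 35.
        Visit 36.
        At 36: go right to 39.
          39 is a leaf — visit 39.
    Visit 15.
    At 15: go right to 5.
      5 is a leaf — visit 5.
Full in-order sequence: 28, 27, 26, 25, 9, 35, 36, 39, 15, 5.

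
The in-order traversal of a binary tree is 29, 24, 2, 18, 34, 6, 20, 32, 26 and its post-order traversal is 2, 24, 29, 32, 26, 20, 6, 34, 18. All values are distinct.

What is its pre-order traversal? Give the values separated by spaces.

The last element of post-order is the root; it splits in-order into left and right subtrees.
Root 18: left subtree has 3 nodes {29, 24, 2}, right has 5 {34, 6, 20, 32, 26}.
  Root 29: left subtree has 0 nodes { }, right has 2 {24, 2}.
    Root 24: left subtree has 0 nodes { }, right has 1 {2}.
  Root 34: left subtree has 0 nodes { }, right has 4 {6, 20, 32, 26}.
    Root 6: left subtree has 0 nodes { }, right has 3 {20, 32, 26}.
      Root 20: left subtree has 0 nodes { }, right has 2 {32, 26}.
        Root 26: left subtree has 1 node {32}, right has 0 { }.

18 29 24 2 34 6 20 26 32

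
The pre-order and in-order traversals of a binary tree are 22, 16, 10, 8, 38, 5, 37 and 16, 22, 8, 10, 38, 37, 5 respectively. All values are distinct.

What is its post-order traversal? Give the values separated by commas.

The first element of pre-order is the root; it splits in-order into left and right subtrees.
Root 22: left subtree has 1 node {16}, right has 5 {8, 10, 38, 37, 5}.
  Root 10: left subtree has 1 node {8}, right has 3 {38, 37, 5}.
    Root 38: left subtree has 0 nodes { }, right has 2 {37, 5}.
      Root 5: left subtree has 1 node {37}, right has 0 { }.

16, 8, 37, 5, 38, 10, 22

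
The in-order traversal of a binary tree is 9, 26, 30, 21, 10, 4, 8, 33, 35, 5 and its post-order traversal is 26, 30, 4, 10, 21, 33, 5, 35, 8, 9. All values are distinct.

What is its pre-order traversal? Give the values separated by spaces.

9 8 21 30 26 10 4 35 33 5

The last element of post-order is the root; it splits in-order into left and right subtrees.
Root 9: left subtree has 0 nodes { }, right has 9 {26, 30, 21, 10, 4, 8, 33, 35, 5}.
  Root 8: left subtree has 5 nodes {26, 30, 21, 10, 4}, right has 3 {33, 35, 5}.
    Root 21: left subtree has 2 nodes {26, 30}, right has 2 {10, 4}.
      Root 30: left subtree has 1 node {26}, right has 0 { }.
      Root 10: left subtree has 0 nodes { }, right has 1 {4}.
    Root 35: left subtree has 1 node {33}, right has 1 {5}.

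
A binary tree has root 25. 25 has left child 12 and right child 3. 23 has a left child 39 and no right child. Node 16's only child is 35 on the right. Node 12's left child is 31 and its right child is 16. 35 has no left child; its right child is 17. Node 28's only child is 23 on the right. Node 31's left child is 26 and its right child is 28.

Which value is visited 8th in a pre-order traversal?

Pre-order visits the node, then its left subtree, then its right subtree.
Visit 25.
At 25: go left to 12.
  Visit 12.
  At 12: go left to 31.
    Visit 31.
    At 31: go left to 26.
      26 is a leaf — visit 26.
    At 31: go right to 28.
      Visit 28.
      At 28: no left child.
      At 28: go right to 23.
        Visit 23.
        At 23: go left to 39.
          39 is a leaf — visit 39.
        At 23: no right child.
  At 12: go right to 16.
    Visit 16.
    At 16: no left child.
    At 16: go right to 35.
      Visit 35.
      At 35: no left child.
      At 35: go right to 17.
        17 is a leaf — visit 17.
At 25: go right to 3.
  3 is a leaf — visit 3.
Full pre-order sequence: 25, 12, 31, 26, 28, 23, 39, 16, 35, 17, 3.

16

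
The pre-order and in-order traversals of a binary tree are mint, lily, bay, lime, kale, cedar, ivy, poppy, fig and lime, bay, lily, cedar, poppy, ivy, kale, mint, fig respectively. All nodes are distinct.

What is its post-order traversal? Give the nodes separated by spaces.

The first element of pre-order is the root; it splits in-order into left and right subtrees.
Root mint: left subtree has 7 nodes {lime, bay, lily, cedar, poppy, ivy, kale}, right has 1 {fig}.
  Root lily: left subtree has 2 nodes {lime, bay}, right has 4 {cedar, poppy, ivy, kale}.
    Root bay: left subtree has 1 node {lime}, right has 0 { }.
    Root kale: left subtree has 3 nodes {cedar, poppy, ivy}, right has 0 { }.
      Root cedar: left subtree has 0 nodes { }, right has 2 {poppy, ivy}.
        Root ivy: left subtree has 1 node {poppy}, right has 0 { }.

lime bay poppy ivy cedar kale lily fig mint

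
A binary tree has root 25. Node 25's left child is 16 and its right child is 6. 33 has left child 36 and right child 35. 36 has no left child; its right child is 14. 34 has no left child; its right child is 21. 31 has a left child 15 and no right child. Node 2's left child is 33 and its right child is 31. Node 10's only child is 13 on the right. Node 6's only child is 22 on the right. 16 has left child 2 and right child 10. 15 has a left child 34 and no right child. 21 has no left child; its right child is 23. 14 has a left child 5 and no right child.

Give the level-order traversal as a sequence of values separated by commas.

25, 16, 6, 2, 10, 22, 33, 31, 13, 36, 35, 15, 14, 34, 5, 21, 23

Level-order visits nodes level by level from the root, left to right within each level.
Level 0: 25
Level 1: 16, 6
Level 2: 2, 10, 22
Level 3: 33, 31, 13
Level 4: 36, 35, 15
Level 5: 14, 34
Level 6: 5, 21
Level 7: 23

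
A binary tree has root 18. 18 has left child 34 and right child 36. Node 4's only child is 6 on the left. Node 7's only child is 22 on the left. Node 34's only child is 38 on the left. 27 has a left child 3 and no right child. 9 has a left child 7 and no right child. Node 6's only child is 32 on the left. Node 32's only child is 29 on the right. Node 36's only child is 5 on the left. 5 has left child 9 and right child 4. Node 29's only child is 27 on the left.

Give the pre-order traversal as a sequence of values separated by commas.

18, 34, 38, 36, 5, 9, 7, 22, 4, 6, 32, 29, 27, 3

Pre-order visits the node, then its left subtree, then its right subtree.
Visit 18.
At 18: go left to 34.
  Visit 34.
  At 34: go left to 38.
    38 is a leaf — visit 38.
  At 34: no right child.
At 18: go right to 36.
  Visit 36.
  At 36: go left to 5.
    Visit 5.
    At 5: go left to 9.
      Visit 9.
      At 9: go left to 7.
        Visit 7.
        At 7: go left to 22.
          22 is a leaf — visit 22.
        At 7: no right child.
      At 9: no right child.
    At 5: go right to 4.
      Visit 4.
      At 4: go left to 6.
        Visit 6.
        At 6: go left to 32.
          Visit 32.
          At 32: no left child.
          At 32: go right to 29.
            Visit 29.
            At 29: go left to 27.
              Visit 27.
              At 27: go left to 3.
                3 is a leaf — visit 3.
              At 27: no right child.
            At 29: no right child.
        At 6: no right child.
      At 4: no right child.
  At 36: no right child.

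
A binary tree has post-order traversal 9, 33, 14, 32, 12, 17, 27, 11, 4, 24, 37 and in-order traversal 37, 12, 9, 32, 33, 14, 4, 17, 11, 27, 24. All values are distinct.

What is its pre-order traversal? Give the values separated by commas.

37, 24, 4, 12, 32, 9, 14, 33, 11, 17, 27

The last element of post-order is the root; it splits in-order into left and right subtrees.
Root 37: left subtree has 0 nodes { }, right has 10 {12, 9, 32, 33, 14, 4, 17, 11, 27, 24}.
  Root 24: left subtree has 9 nodes {12, 9, 32, 33, 14, 4, 17, 11, 27}, right has 0 { }.
    Root 4: left subtree has 5 nodes {12, 9, 32, 33, 14}, right has 3 {17, 11, 27}.
      Root 12: left subtree has 0 nodes { }, right has 4 {9, 32, 33, 14}.
        Root 32: left subtree has 1 node {9}, right has 2 {33, 14}.
          Root 14: left subtree has 1 node {33}, right has 0 { }.
      Root 11: left subtree has 1 node {17}, right has 1 {27}.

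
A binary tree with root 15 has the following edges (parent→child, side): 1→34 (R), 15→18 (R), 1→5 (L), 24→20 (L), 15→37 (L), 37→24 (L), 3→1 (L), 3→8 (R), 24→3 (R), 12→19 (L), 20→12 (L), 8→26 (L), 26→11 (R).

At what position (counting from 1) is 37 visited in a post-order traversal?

Post-order visits the left subtree, then the right subtree, then the node.
At 15: go left to 37.
  At 37: go left to 24.
    At 24: go left to 20.
      At 20: go left to 12.
        At 12: go left to 19.
          19 is a leaf — visit 19.
        At 12: no right child.
        Visit 12.
      At 20: no right child.
      Visit 20.
    At 24: go right to 3.
      At 3: go left to 1.
        At 1: go left to 5.
          5 is a leaf — visit 5.
        At 1: go right to 34.
          34 is a leaf — visit 34.
        Visit 1.
      At 3: go right to 8.
        At 8: go left to 26.
          At 26: no left child.
          At 26: go right to 11.
            11 is a leaf — visit 11.
          Visit 26.
        At 8: no right child.
        Visit 8.
      Visit 3.
    Visit 24.
  At 37: no right child.
  Visit 37.
At 15: go right to 18.
  18 is a leaf — visit 18.
Visit 15.
Full post-order sequence: 19, 12, 20, 5, 34, 1, 11, 26, 8, 3, 24, 37, 18, 15.

12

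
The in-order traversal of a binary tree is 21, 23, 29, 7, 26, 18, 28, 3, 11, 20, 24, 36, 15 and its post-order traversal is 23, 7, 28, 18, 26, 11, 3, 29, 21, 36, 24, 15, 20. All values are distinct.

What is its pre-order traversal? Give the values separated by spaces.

The last element of post-order is the root; it splits in-order into left and right subtrees.
Root 20: left subtree has 9 nodes {21, 23, 29, 7, 26, 18, 28, 3, 11}, right has 3 {24, 36, 15}.
  Root 21: left subtree has 0 nodes { }, right has 8 {23, 29, 7, 26, 18, 28, 3, 11}.
    Root 29: left subtree has 1 node {23}, right has 6 {7, 26, 18, 28, 3, 11}.
      Root 3: left subtree has 4 nodes {7, 26, 18, 28}, right has 1 {11}.
        Root 26: left subtree has 1 node {7}, right has 2 {18, 28}.
          Root 18: left subtree has 0 nodes { }, right has 1 {28}.
  Root 15: left subtree has 2 nodes {24, 36}, right has 0 { }.
    Root 24: left subtree has 0 nodes { }, right has 1 {36}.

20 21 29 23 3 26 7 18 28 11 15 24 36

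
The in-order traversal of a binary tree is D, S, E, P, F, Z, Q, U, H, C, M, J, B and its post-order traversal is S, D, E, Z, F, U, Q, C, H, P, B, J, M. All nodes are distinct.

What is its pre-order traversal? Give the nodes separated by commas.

M, P, E, D, S, H, Q, F, Z, U, C, J, B

The last element of post-order is the root; it splits in-order into left and right subtrees.
Root M: left subtree has 10 nodes {D, S, E, P, F, Z, Q, U, H, C}, right has 2 {J, B}.
  Root P: left subtree has 3 nodes {D, S, E}, right has 6 {F, Z, Q, U, H, C}.
    Root E: left subtree has 2 nodes {D, S}, right has 0 { }.
      Root D: left subtree has 0 nodes { }, right has 1 {S}.
    Root H: left subtree has 4 nodes {F, Z, Q, U}, right has 1 {C}.
      Root Q: left subtree has 2 nodes {F, Z}, right has 1 {U}.
        Root F: left subtree has 0 nodes { }, right has 1 {Z}.
  Root J: left subtree has 0 nodes { }, right has 1 {B}.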